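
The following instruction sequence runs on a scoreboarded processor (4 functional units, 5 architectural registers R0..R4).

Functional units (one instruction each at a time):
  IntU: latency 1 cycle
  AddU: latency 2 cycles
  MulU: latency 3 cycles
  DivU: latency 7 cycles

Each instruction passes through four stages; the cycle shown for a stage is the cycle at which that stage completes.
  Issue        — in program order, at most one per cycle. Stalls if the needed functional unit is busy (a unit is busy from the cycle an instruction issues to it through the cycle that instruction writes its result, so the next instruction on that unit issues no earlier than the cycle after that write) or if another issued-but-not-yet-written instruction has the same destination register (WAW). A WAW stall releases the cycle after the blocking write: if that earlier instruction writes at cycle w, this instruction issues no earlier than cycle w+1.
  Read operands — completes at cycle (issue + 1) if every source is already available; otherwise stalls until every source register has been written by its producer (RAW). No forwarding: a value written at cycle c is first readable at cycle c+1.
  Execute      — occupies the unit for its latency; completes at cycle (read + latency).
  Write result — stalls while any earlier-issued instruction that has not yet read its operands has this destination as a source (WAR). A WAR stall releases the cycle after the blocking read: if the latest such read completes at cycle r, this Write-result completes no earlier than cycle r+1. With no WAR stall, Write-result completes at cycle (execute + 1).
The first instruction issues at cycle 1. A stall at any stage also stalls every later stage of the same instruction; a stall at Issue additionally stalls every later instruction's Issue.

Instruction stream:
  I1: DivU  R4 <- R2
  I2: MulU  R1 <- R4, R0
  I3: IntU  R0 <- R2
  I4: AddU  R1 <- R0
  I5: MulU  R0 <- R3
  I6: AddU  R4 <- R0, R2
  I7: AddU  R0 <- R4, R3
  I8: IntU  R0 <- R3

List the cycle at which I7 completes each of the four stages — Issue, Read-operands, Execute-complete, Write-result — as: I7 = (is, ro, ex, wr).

1) issue 1, read 2, done 9, write 10
2) issue 2, read 11, done 14, write 15  <RAW R4: wait I1 write@10>
3) issue 3, read 4, done 5, write 12  <WAR R0: wait I2 read@11>
4) issue 16, read 17, done 19, write 20  <WAW R1: wait I2 write@15>
5) issue 17, read 18, done 21, write 22
6) issue 21, read 23, done 25, write 26  <struct: AddU busy until I4 writes@20 / RAW R0: wait I5 write@22>
7) issue 27, read 28, done 30, write 31  <struct: AddU busy until I6 writes@26>
8) issue 32, read 33, done 34, write 35  <WAW R0: wait I7 write@31>

I7 = (27, 28, 30, 31)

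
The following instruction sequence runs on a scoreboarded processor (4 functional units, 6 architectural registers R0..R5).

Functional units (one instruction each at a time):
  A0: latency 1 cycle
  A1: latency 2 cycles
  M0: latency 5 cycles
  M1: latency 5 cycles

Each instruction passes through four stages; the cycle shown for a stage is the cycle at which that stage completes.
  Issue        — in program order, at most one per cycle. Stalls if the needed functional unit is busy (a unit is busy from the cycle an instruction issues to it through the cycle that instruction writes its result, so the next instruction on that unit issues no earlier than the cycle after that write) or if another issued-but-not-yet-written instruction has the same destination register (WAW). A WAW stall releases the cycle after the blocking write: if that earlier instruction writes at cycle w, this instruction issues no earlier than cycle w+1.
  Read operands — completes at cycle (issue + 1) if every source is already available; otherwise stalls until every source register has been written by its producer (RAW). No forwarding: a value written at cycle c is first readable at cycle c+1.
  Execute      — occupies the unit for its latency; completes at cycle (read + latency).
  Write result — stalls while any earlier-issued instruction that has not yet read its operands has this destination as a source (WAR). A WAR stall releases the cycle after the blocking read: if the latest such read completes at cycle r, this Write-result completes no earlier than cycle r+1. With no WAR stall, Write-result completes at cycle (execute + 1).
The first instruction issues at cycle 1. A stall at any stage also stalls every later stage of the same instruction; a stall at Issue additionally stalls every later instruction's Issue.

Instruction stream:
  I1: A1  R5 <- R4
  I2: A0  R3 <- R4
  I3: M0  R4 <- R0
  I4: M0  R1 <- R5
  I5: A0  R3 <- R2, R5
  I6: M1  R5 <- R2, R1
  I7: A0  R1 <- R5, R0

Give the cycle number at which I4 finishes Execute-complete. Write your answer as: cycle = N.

cycle = 17

[1] issue I1 (A1)
[2] I1 read-ops, issue I2 (A0)
[3] I2 read-ops, issue I3 (M0)
[4] I1 finished on A1, I2 finished on A0, I3 read-ops
[5] I1→R5, I2→R3
[9] I3 finished on M0
[10] I3→R4
[11] issue I4 (M0)
[12] I4 read-ops, issue I5 (A0)
[13] I5 read-ops, issue I6 (M1)
[14] I5 finished on A0
[15] I5→R3
[17] I4 finished on M0
[18] I4→R1
[19] I6 read-ops, issue I7 (A0)
[24] I6 finished on M1
[25] I6→R5
[26] I7 read-ops
[27] I7 finished on A0
[28] I7→R1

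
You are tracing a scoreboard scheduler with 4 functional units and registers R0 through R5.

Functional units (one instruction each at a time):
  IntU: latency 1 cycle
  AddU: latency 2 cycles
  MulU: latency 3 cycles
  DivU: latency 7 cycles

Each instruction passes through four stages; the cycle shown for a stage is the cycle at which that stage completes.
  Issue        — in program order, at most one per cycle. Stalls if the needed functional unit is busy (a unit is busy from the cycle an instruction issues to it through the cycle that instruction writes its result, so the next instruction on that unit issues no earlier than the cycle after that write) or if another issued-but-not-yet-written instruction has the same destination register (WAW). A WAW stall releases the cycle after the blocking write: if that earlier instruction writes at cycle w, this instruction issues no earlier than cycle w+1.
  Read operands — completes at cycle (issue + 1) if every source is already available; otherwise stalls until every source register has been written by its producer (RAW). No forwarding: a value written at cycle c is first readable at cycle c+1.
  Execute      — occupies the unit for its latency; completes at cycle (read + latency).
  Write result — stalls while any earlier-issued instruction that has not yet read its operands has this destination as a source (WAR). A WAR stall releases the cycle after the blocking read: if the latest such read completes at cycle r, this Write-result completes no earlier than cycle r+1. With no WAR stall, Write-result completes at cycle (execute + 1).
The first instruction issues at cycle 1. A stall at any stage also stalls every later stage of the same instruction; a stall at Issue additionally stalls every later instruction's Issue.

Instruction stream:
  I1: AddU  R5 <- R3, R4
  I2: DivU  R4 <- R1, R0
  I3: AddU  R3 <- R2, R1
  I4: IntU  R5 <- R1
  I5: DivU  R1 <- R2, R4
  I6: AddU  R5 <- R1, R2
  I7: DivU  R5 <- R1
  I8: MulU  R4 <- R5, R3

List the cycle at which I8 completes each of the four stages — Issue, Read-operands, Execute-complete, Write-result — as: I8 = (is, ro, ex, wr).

I1 -> (1, 2, 4, 5)
I2 -> (2, 3, 10, 11)
I3 -> (6, 7, 9, 10)  // struct: AddU busy until I1 writes@5
I4 -> (7, 8, 9, 10)
I5 -> (12, 13, 20, 21)  // struct: DivU busy until I2 writes@11
I6 -> (13, 22, 24, 25)  // RAW R1: wait I5 write@21
I7 -> (26, 27, 34, 35)  // WAW R5: wait I6 write@25
I8 -> (27, 36, 39, 40)  // RAW R5: wait I7 write@35

I8 = (27, 36, 39, 40)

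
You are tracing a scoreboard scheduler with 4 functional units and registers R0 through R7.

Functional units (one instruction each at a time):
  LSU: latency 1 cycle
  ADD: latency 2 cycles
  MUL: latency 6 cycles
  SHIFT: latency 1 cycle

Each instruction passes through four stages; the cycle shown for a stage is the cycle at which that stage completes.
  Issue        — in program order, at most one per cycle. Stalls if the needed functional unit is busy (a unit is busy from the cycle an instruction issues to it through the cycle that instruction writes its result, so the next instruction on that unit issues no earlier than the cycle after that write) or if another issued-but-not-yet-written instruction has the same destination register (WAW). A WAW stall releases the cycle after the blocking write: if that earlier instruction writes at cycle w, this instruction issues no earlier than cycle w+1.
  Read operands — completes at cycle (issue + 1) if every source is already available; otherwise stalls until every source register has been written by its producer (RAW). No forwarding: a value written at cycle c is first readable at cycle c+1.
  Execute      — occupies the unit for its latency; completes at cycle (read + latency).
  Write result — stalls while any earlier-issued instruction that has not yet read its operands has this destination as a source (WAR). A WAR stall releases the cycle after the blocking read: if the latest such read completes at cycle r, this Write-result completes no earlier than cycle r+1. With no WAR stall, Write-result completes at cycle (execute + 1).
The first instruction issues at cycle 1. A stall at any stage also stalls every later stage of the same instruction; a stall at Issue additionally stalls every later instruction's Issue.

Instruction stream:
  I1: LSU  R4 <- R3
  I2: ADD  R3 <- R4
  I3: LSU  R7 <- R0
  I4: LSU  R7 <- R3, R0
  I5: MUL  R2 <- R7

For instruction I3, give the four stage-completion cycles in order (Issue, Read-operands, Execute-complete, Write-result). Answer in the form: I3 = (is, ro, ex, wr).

I3 = (5, 6, 7, 8)

c1: I1 issues→LSU
c2: I1 reads; I2 issues→ADD
c3: I1 exec-done
c4: I1 writes R4
c5: I2 reads; I3 issues→LSU
c6: I3 reads
c7: I2 exec-done; I3 exec-done
c8: I2 writes R3; I3 writes R7
c9: I4 issues→LSU
c10: I4 reads; I5 issues→MUL
c11: I4 exec-done
c12: I4 writes R7
c13: I5 reads
c19: I5 exec-done
c20: I5 writes R2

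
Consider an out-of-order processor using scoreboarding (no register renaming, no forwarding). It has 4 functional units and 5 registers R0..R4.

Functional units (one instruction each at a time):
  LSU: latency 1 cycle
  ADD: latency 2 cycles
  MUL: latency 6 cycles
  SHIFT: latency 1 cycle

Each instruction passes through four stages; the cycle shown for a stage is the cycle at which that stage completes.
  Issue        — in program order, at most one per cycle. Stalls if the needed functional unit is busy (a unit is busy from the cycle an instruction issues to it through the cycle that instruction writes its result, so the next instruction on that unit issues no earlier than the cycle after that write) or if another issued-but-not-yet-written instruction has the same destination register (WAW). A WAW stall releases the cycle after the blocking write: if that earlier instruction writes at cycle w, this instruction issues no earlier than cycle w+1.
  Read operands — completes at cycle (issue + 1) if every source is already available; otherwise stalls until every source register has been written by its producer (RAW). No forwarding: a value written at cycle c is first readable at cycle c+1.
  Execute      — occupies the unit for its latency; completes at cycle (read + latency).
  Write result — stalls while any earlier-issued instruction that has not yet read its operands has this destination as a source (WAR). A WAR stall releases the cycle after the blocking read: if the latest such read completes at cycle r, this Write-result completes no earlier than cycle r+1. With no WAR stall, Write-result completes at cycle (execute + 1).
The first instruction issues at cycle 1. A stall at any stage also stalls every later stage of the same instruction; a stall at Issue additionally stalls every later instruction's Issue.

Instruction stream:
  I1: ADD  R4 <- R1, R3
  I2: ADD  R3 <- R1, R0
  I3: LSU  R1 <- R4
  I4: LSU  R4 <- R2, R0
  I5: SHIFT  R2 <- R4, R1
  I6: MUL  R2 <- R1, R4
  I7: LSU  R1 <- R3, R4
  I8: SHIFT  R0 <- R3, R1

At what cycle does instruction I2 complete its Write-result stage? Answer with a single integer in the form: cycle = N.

I1: IS=1 RO=2 EX=4 WR=5
I2: IS=6 RO=7 EX=9 WR=10  [struct: ADD busy until I1 writes@5]
I3: IS=7 RO=8 EX=9 WR=10
I4: IS=11 RO=12 EX=13 WR=14  [struct: LSU busy until I3 writes@10]
I5: IS=12 RO=15 EX=16 WR=17  [RAW R4: wait I4 write@14]
I6: IS=18 RO=19 EX=25 WR=26  [WAW R2: wait I5 write@17]
I7: IS=19 RO=20 EX=21 WR=22
I8: IS=20 RO=23 EX=24 WR=25  [RAW R1: wait I7 write@22]

cycle = 10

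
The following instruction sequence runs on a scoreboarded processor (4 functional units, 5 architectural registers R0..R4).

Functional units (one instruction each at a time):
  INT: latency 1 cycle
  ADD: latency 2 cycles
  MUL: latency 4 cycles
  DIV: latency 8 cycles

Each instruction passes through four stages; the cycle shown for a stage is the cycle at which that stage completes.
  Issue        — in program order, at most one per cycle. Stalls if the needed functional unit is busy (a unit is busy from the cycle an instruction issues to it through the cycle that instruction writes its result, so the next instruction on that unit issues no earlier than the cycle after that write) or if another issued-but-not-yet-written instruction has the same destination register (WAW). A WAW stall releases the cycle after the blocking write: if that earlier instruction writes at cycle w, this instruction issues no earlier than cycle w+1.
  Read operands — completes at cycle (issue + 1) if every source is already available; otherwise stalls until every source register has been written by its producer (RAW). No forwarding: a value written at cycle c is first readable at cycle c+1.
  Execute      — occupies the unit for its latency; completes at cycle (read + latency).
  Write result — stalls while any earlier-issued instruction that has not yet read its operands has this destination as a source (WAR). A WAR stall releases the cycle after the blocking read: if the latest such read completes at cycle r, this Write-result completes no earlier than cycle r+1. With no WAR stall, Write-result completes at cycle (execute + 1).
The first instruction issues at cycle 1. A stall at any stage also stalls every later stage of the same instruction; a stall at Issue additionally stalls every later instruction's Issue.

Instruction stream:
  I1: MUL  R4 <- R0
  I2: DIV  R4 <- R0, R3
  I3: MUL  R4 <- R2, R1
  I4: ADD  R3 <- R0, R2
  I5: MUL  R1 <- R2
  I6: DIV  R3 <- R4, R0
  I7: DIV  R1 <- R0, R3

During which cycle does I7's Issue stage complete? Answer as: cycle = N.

c1: issue I1 (MUL)
c2: I1 read-ops
c6: I1 finished on MUL
c7: I1→R4
c8: issue I2 (DIV)
c9: I2 read-ops
c17: I2 finished on DIV
c18: I2→R4
c19: issue I3 (MUL)
c20: I3 read-ops | issue I4 (ADD)
c21: I4 read-ops
c23: I4 finished on ADD
c24: I3 finished on MUL | I4→R3
c25: I3→R4
c26: issue I5 (MUL)
c27: I5 read-ops | issue I6 (DIV)
c28: I6 read-ops
c31: I5 finished on MUL
c32: I5→R1
c36: I6 finished on DIV
c37: I6→R3
c38: issue I7 (DIV)
c39: I7 read-ops
c47: I7 finished on DIV
c48: I7→R1

cycle = 38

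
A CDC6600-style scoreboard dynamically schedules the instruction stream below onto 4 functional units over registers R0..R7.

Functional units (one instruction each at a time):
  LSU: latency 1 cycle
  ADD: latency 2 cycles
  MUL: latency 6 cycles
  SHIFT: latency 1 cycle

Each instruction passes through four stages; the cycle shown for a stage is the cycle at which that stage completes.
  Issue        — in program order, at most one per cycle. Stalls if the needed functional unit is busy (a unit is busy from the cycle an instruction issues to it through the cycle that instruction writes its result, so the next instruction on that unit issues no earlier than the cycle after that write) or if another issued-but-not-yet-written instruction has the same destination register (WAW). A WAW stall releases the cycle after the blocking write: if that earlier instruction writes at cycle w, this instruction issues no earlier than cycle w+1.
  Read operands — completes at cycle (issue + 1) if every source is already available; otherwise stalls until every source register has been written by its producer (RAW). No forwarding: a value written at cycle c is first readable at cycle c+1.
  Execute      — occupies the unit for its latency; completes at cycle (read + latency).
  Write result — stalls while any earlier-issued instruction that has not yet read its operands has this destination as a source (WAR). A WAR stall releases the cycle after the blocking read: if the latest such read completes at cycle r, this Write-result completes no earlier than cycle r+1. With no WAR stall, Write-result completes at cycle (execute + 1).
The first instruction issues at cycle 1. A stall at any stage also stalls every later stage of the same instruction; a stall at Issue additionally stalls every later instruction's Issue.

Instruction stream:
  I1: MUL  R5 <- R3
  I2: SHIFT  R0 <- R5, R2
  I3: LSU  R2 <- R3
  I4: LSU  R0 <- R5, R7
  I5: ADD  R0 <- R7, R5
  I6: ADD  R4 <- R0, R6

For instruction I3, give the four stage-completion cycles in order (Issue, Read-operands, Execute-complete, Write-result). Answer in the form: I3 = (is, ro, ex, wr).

I3 = (3, 4, 5, 11)

I1: IS=1 RO=2 EX=8 WR=9
I2: IS=2 RO=10 EX=11 WR=12  [RAW R5: wait I1 write@9]
I3: IS=3 RO=4 EX=5 WR=11  [WAR R2: wait I2 read@10]
I4: IS=13 RO=14 EX=15 WR=16  [WAW R0: wait I2 write@12]
I5: IS=17 RO=18 EX=20 WR=21  [WAW R0: wait I4 write@16]
I6: IS=22 RO=23 EX=25 WR=26  [struct: ADD busy until I5 writes@21]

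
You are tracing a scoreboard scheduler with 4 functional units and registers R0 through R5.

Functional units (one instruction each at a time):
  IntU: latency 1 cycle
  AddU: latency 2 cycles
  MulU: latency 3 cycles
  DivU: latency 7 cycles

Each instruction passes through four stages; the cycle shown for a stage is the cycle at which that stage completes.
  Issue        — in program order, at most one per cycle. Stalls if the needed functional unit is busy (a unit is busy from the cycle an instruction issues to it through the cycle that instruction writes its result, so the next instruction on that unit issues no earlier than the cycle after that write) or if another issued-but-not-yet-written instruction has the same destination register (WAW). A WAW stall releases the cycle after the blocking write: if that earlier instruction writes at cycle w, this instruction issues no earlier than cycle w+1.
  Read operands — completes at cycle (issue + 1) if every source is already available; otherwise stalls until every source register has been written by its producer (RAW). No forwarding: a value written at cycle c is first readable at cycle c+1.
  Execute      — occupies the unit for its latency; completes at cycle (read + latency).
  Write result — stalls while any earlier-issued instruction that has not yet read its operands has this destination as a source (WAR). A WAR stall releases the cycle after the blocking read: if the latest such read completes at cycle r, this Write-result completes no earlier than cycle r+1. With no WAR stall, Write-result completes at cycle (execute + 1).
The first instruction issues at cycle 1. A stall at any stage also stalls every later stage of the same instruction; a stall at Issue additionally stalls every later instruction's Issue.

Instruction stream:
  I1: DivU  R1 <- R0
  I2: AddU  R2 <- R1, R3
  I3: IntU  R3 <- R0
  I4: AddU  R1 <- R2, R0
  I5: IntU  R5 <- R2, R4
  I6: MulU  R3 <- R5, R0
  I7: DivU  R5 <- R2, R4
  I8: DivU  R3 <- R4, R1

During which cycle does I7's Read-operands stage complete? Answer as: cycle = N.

cycle = 21

I1  is:1  ro:2  ex:9  wr:10
I2  is:2  ro:11  ex:13  wr:14  — RAW R1: wait I1 write@10
I3  is:3  ro:4  ex:5  wr:12  — WAR R3: wait I2 read@11
I4  is:15  ro:16  ex:18  wr:19  — struct: AddU busy until I2 writes@14
I5  is:16  ro:17  ex:18  wr:19
I6  is:17  ro:20  ex:23  wr:24  — RAW R5: wait I5 write@19
I7  is:20  ro:21  ex:28  wr:29  — WAW R5: wait I5 write@19
I8  is:30  ro:31  ex:38  wr:39  — struct: DivU busy until I7 writes@29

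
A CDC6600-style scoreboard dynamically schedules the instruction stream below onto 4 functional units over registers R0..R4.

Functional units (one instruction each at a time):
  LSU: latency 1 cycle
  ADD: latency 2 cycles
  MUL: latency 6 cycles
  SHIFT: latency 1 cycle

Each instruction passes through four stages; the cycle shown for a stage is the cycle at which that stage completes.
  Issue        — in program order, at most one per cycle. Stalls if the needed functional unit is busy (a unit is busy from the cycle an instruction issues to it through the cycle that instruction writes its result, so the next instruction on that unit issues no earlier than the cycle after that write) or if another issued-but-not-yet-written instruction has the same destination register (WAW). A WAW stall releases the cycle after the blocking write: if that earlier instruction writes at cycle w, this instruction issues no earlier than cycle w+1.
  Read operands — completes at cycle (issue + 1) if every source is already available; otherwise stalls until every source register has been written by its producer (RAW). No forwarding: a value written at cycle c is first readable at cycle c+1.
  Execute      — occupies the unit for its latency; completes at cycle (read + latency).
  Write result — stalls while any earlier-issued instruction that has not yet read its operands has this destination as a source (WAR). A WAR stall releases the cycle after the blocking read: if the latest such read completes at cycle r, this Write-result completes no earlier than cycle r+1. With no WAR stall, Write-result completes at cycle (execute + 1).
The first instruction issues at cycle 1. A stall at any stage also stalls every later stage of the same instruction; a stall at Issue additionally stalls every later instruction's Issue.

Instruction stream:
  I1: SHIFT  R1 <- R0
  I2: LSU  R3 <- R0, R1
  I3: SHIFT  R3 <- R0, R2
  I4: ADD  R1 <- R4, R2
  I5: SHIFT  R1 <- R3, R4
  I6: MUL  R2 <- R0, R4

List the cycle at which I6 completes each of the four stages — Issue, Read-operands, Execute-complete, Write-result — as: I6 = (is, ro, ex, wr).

I6 = (15, 16, 22, 23)

t=1  I1 dispatched to SHIFT
t=2  I1 operands ready; I2 dispatched to LSU
t=3  I1 complete
t=4  R1←I1
t=5  I2 operands ready
t=6  I2 complete
t=7  R3←I2
t=8  I3 dispatched to SHIFT
t=9  I3 operands ready; I4 dispatched to ADD
t=10  I3 complete; I4 operands ready
t=11  R3←I3
t=12  I4 complete
t=13  R1←I4
t=14  I5 dispatched to SHIFT
t=15  I5 operands ready; I6 dispatched to MUL
t=16  I5 complete; I6 operands ready
t=17  R1←I5
t=22  I6 complete
t=23  R2←I6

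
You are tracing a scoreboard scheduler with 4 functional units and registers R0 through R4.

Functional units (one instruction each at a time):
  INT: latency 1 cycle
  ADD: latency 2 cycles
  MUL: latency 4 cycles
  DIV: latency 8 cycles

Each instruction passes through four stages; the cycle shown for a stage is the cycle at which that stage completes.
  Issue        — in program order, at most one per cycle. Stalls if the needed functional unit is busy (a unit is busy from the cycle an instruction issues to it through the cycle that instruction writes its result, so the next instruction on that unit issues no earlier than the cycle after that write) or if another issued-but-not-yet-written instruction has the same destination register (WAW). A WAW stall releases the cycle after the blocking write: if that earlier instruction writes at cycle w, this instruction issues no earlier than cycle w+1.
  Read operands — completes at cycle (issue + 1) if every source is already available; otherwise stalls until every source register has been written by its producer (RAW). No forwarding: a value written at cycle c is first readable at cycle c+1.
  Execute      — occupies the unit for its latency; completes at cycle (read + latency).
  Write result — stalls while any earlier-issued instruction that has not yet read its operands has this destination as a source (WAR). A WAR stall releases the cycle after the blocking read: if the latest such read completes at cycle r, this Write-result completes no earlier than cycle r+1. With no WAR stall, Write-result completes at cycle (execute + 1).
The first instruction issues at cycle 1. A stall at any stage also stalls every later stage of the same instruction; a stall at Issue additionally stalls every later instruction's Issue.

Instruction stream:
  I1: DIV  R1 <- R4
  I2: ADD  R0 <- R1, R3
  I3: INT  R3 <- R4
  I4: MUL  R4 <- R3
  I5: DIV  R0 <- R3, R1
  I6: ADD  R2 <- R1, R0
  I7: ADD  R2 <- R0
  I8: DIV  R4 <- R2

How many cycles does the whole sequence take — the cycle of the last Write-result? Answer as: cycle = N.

cycle = 45

t=1  issue I1 (DIV)
t=2  I1 read-ops | issue I2 (ADD)
t=3  issue I3 (INT)
t=4  I3 read-ops | issue I4 (MUL)
t=5  I3 finished on INT
t=10  I1 finished on DIV
t=11  I1→R1
t=12  I2 read-ops
t=13  I3→R3
t=14  I2 finished on ADD | I4 read-ops
t=15  I2→R0
t=16  issue I5 (DIV)
t=17  I5 read-ops | issue I6 (ADD)
t=18  I4 finished on MUL
t=19  I4→R4
t=25  I5 finished on DIV
t=26  I5→R0
t=27  I6 read-ops
t=29  I6 finished on ADD
t=30  I6→R2
t=31  issue I7 (ADD)
t=32  I7 read-ops | issue I8 (DIV)
t=34  I7 finished on ADD
t=35  I7→R2
t=36  I8 read-ops
t=44  I8 finished on DIV
t=45  I8→R4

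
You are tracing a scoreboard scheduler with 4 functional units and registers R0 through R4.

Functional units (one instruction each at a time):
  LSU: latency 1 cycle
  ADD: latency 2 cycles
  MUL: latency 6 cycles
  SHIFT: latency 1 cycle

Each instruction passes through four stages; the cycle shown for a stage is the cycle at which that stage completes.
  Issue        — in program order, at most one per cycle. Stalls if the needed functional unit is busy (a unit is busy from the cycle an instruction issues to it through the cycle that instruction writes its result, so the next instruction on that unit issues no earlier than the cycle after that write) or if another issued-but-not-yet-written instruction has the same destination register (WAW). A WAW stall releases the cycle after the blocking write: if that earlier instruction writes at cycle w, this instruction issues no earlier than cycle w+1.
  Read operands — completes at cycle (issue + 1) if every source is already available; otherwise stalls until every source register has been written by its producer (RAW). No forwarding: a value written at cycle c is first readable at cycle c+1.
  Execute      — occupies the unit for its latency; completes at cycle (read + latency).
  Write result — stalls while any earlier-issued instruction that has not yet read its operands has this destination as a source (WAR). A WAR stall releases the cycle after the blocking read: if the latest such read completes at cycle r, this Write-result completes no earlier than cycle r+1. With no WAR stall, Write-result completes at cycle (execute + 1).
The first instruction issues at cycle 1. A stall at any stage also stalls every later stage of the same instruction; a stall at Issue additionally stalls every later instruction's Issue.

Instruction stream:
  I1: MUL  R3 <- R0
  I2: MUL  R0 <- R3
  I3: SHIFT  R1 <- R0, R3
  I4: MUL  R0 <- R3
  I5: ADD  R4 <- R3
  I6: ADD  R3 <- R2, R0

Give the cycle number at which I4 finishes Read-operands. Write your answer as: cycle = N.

cycle = 20

cycle 1: I1 dispatched to MUL
cycle 2: I1 operands ready
cycle 8: I1 complete
cycle 9: R3←I1
cycle 10: I2 dispatched to MUL
cycle 11: I2 operands ready | I3 dispatched to SHIFT
cycle 17: I2 complete
cycle 18: R0←I2
cycle 19: I3 operands ready | I4 dispatched to MUL
cycle 20: I3 complete | I4 operands ready | I5 dispatched to ADD
cycle 21: R1←I3 | I5 operands ready
cycle 23: I5 complete
cycle 24: R4←I5
cycle 25: I6 dispatched to ADD
cycle 26: I4 complete
cycle 27: R0←I4
cycle 28: I6 operands ready
cycle 30: I6 complete
cycle 31: R3←I6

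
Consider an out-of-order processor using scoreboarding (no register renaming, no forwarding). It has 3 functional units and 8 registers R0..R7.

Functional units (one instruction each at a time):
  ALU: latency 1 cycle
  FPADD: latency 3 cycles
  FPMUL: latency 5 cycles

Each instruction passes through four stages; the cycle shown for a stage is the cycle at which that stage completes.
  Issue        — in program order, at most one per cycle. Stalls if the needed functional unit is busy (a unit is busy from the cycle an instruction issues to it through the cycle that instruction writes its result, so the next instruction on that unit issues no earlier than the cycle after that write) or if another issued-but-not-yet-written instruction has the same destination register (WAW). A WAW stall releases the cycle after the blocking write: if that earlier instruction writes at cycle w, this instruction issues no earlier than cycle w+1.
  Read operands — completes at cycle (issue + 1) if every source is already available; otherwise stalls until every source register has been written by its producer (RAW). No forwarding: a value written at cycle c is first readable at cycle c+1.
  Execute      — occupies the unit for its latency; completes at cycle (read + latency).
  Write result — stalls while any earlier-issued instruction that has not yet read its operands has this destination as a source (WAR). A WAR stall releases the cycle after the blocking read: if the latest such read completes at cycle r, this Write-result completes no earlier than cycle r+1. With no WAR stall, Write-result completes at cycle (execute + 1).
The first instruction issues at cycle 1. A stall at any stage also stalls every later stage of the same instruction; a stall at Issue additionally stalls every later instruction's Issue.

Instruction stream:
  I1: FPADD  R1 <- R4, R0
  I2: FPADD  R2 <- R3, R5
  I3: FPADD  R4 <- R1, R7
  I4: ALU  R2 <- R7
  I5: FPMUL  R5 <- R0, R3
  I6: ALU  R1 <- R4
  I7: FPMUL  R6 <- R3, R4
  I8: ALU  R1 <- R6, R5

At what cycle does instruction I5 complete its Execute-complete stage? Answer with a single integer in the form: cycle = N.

  I1 | 1 | 2 | 5 | 6
  I2 | 7 | 8 | 11 | 12   struct: FPADD busy until I1 writes@6
  I3 | 13 | 14 | 17 | 18   struct: FPADD busy until I2 writes@12
  I4 | 14 | 15 | 16 | 17
  I5 | 15 | 16 | 21 | 22
  I6 | 18 | 19 | 20 | 21   struct: ALU busy until I4 writes@17
  I7 | 23 | 24 | 29 | 30   struct: FPMUL busy until I5 writes@22
  I8 | 24 | 31 | 32 | 33   RAW R6: wait I7 write@30

cycle = 21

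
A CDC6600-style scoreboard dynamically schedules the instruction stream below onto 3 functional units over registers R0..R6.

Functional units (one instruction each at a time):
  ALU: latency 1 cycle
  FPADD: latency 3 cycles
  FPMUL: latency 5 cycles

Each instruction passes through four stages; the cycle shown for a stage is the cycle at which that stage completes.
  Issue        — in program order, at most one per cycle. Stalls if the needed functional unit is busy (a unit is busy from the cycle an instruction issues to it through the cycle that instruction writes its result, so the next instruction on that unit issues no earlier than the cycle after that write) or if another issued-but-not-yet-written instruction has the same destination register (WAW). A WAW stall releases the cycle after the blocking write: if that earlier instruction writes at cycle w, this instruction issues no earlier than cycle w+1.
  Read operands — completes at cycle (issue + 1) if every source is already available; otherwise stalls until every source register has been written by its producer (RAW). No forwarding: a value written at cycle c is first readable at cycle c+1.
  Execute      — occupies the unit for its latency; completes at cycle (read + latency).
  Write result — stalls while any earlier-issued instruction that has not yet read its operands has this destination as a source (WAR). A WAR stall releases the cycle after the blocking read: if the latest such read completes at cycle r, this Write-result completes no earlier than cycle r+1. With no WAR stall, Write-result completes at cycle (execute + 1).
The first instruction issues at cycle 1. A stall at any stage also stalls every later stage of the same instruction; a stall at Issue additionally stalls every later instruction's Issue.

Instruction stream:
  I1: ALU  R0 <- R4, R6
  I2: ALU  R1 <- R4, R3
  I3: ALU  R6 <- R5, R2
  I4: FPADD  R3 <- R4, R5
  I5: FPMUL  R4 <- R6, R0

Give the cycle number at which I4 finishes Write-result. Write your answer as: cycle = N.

I1  is:1  ro:2  ex:3  wr:4
I2  is:5  ro:6  ex:7  wr:8  — struct: ALU busy until I1 writes@4
I3  is:9  ro:10  ex:11  wr:12  — struct: ALU busy until I2 writes@8
I4  is:10  ro:11  ex:14  wr:15
I5  is:11  ro:13  ex:18  wr:19  — RAW R6: wait I3 write@12

cycle = 15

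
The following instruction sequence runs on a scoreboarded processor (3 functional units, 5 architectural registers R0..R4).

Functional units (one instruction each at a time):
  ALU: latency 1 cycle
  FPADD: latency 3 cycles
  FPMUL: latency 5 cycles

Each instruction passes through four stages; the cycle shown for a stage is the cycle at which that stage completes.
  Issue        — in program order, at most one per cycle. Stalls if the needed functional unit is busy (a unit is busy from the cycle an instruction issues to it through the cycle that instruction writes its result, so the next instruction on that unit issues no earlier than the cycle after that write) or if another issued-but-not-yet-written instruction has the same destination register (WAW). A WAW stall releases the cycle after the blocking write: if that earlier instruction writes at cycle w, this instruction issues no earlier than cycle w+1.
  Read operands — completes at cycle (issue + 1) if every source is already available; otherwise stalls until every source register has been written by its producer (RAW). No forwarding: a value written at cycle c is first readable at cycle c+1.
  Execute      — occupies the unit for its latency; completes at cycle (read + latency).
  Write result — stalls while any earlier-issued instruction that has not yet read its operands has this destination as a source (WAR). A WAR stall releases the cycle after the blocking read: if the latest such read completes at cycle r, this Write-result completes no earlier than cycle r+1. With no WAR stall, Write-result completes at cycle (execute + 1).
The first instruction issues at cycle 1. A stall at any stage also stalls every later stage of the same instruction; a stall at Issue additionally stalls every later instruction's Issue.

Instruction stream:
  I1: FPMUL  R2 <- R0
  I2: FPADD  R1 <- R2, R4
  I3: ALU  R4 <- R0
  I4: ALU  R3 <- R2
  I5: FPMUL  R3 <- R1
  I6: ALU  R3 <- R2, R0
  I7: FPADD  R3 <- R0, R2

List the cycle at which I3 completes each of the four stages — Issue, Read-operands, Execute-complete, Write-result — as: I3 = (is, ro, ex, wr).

I1: IS=1 RO=2 EX=7 WR=8
I2: IS=2 RO=9 EX=12 WR=13  [RAW R2: wait I1 write@8]
I3: IS=3 RO=4 EX=5 WR=10  [WAR R4: wait I2 read@9]
I4: IS=11 RO=12 EX=13 WR=14  [struct: ALU busy until I3 writes@10]
I5: IS=15 RO=16 EX=21 WR=22  [WAW R3: wait I4 write@14]
I6: IS=23 RO=24 EX=25 WR=26  [WAW R3: wait I5 write@22]
I7: IS=27 RO=28 EX=31 WR=32  [WAW R3: wait I6 write@26]

I3 = (3, 4, 5, 10)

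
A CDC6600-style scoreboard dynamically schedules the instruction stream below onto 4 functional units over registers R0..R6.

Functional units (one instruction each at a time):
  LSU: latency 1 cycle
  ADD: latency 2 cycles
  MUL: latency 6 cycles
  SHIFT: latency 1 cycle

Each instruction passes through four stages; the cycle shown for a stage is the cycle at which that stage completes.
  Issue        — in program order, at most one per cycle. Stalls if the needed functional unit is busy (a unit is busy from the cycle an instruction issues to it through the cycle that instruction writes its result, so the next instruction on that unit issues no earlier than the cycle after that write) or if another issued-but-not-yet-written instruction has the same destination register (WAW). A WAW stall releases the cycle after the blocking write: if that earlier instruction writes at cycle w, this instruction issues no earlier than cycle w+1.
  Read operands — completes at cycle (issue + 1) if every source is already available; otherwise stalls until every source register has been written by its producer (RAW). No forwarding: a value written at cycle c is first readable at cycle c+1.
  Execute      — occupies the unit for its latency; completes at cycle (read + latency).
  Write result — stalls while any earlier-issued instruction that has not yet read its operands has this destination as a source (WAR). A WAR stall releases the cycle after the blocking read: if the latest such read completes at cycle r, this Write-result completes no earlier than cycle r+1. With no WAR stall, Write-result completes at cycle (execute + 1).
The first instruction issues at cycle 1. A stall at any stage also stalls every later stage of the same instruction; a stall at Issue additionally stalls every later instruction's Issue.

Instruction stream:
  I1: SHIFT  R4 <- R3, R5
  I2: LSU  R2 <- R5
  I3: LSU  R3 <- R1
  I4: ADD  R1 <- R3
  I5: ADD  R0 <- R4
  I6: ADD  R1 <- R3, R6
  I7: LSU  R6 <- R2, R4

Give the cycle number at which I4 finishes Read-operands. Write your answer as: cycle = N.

t=1  issue I1 (SHIFT)
t=2  I1 read-ops, issue I2 (LSU)
t=3  I1 finished on SHIFT, I2 read-ops
t=4  I1→R4, I2 finished on LSU
t=5  I2→R2
t=6  issue I3 (LSU)
t=7  I3 read-ops, issue I4 (ADD)
t=8  I3 finished on LSU
t=9  I3→R3
t=10  I4 read-ops
t=12  I4 finished on ADD
t=13  I4→R1
t=14  issue I5 (ADD)
t=15  I5 read-ops
t=17  I5 finished on ADD
t=18  I5→R0
t=19  issue I6 (ADD)
t=20  I6 read-ops, issue I7 (LSU)
t=21  I7 read-ops
t=22  I6 finished on ADD, I7 finished on LSU
t=23  I6→R1, I7→R6

cycle = 10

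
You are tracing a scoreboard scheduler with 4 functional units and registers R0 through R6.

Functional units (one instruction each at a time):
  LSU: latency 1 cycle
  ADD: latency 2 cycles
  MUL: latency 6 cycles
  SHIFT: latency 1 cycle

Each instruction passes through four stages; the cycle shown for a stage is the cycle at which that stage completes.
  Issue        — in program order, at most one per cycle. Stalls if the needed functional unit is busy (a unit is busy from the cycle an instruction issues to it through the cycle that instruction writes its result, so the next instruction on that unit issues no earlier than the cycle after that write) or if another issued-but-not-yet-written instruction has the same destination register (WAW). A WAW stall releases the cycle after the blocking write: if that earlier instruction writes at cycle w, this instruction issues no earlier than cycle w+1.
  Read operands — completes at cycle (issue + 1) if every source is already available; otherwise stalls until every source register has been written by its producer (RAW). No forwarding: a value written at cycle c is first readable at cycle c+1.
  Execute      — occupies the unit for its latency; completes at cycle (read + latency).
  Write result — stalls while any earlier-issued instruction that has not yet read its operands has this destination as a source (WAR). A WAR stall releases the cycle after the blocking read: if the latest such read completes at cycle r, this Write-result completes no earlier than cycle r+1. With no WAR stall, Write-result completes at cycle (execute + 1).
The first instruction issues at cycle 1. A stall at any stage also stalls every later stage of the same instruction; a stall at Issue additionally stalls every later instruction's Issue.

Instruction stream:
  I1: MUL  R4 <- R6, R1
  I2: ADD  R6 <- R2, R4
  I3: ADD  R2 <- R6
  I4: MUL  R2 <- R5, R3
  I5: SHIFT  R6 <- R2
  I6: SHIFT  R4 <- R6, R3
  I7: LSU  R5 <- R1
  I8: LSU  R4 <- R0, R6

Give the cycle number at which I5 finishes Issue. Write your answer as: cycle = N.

cycle 1: I1→MUL
cycle 2: I1 RO · I2→ADD
cycle 8: I1 EX
cycle 9: I1 WR R4
cycle 10: I2 RO
cycle 12: I2 EX
cycle 13: I2 WR R6
cycle 14: I3→ADD
cycle 15: I3 RO
cycle 17: I3 EX
cycle 18: I3 WR R2
cycle 19: I4→MUL
cycle 20: I4 RO · I5→SHIFT
cycle 26: I4 EX
cycle 27: I4 WR R2
cycle 28: I5 RO
cycle 29: I5 EX
cycle 30: I5 WR R6
cycle 31: I6→SHIFT
cycle 32: I6 RO · I7→LSU
cycle 33: I6 EX · I7 RO
cycle 34: I6 WR R4 · I7 EX
cycle 35: I7 WR R5
cycle 36: I8→LSU
cycle 37: I8 RO
cycle 38: I8 EX
cycle 39: I8 WR R4

cycle = 20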